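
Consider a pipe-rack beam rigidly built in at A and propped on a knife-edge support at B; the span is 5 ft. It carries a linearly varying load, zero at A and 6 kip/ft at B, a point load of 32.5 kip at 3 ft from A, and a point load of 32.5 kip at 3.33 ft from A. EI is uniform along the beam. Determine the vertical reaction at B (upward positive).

Choose R_B as the redundant. The primary structure is the cantilever fixed at A.
Deflection at B on the released cantilever, summing each load's contribution:
  triangular load, peak 6 at the free end: 11w₀L⁴/(120EI) = 343.8/EI
  point load 32.5 at a = 3: Pa²(3L − a)/(6EI) = 585/EI
  point load 32.5 at a = 3.33: Pa²(3L − a)/(6EI) = 701/EI
  δ_0 = 1630/EI
Tip deflection under a unit load at B: L³/(3EI) = 41.67/EI.
The prop prevents deflection at B: R_B = δ_0/δ_{BB} = 1630/41.67 = 39.11 kip.

R_B = 39.11 kip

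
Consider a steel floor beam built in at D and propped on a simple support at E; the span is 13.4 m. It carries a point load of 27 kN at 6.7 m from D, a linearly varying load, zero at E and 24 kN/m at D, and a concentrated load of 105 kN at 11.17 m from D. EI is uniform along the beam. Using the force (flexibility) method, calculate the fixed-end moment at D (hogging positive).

Choose R_E as the redundant. The primary structure is the cantilever fixed at D.
Free-end deflection of the primary structure under the applied loading (downward +):
  point load 27 at a = 6.7: Pa²(3L − a)/(6EI) = 6767/EI
  triangular load, peak 24 at the fixed end: w₀L⁴/(30EI) = 25793/EI
  point load 105 at a = 11.17: Pa²(3L − a)/(6EI) = 63386/EI
  δ_0 = 95946/EI
Flexibility coefficient — unit upward force at E: δ_{EE} = L³/(3EI) = 802/EI.
The prop prevents deflection at E: R_E = δ_0/δ_{EE} = 95946/802 = 119.6 kN.
Moment equilibrium about D: M_D = Σ(load moments about D) − R_E·L = 2072 − 119.6×13.4 = 469 kN·m.

M_D = 469 kN·m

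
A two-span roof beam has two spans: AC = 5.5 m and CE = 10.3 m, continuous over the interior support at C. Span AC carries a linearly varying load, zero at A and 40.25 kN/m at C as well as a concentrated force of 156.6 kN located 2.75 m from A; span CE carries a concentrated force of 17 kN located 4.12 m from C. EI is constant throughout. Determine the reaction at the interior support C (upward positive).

R_C = 192 kN

Take M_C as the redundant. Released structure: two simple spans AC and CE with a hinge at C.
Rotations at C on the released spans (each span's end-slope, ×1/EI):
  span AC: triangular load, peak 40.25: w₀L³/(45EI) = 148.8/EI
  span AC: point load 156.6 at a = 2.75: Pab(L + a)/(6LEI) = 296.1/EI
  span CE: point load 17 at a = 4.12: Pab(L + b)/(6LEI) = 115.4/EI
  relative rotation θ_0 = (444.9 + 115.4)/EI = 560.3/EI
A unit hogging moment at C produces rotation L₁/(3EI) + L₂/(3EI) = 5.267/EI.
Slope continuity at C: θ_0 = M_C·5.267/EI, so M_C = 560.3/5.267 = 106.4 kN·m (hogging).
Span AC, ΣM about A with M_C applied at C: R_C^{AC}·5.5 = 836.5 + 106.4, so R_C^{AC} = 171.4 kN and R_A = 267.3 − 171.4 = 95.85 kN.
Span CE, ΣM about E: R_C^{CE}·10.3 = 105.1 + 106.4, so R_C^{CE} = 20.53 kN and R_E = 17 − 20.53 = -3.529 kN.
R_C = 171.4 + 20.53 = 192 kN.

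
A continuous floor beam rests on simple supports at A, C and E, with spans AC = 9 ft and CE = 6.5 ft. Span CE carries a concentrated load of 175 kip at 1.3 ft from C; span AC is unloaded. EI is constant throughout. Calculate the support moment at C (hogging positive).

M_C = 68.69 kip·ft

Insert a hinge at C; M_C is the redundant, and each span becomes simply supported.
End slopes at the hinge C, treating each span as simply supported:
  span CE: point load 175 at a = 1.3: Pab(L + b)/(6LEI) = 354.9/EI
  relative rotation θ_0 = (0 + 354.9)/EI = 354.9/EI
A unit hogging moment at C produces rotation L₁/(3EI) + L₂/(3EI) = 5.167/EI.
Slope continuity at C: θ_0 = M_C·5.167/EI, so M_C = 354.9/5.167 = 68.69 kip·ft (hogging).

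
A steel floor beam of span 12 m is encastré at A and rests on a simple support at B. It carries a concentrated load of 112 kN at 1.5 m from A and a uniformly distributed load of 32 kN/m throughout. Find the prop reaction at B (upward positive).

Release the roller at B. Primary structure: cantilever fixed at A.
Downward deflection at the released point B due to the loads:
  point load 112 at a = 1.5: Pa²(3L − a)/(6EI) = 1449/EI
  UDL 32: wL⁴/(8EI) = 82944/EI
  δ_0 = 84393/EI
Flexibility coefficient — unit upward force at B: δ_{BB} = L³/(3EI) = 576/EI.
The prop prevents deflection at B: R_B = δ_0/δ_{BB} = 84393/576 = 146.5 kN.

R_B = 146.5 kN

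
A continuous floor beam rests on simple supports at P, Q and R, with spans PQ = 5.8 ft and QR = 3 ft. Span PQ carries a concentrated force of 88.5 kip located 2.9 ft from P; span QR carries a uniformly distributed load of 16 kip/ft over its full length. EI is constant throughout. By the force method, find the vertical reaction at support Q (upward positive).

Insert a hinge at Q; M_Q is the redundant, and each span becomes simply supported.
Rotations at Q on the released spans (each span's end-slope, ×1/EI):
  span PQ: point load 88.5 at a = 2.9: Pab(L + a)/(6LEI) = 186.1/EI
  span QR: UDL 16: wL³/(24EI) = 18/EI
  relative rotation θ_0 = (186.1 + 18)/EI = 204.1/EI
A unit hogging moment at Q produces rotation L₁/(3EI) + L₂/(3EI) = 2.933/EI.
Slope continuity at Q: θ_0 = M_Q·2.933/EI, so M_Q = 204.1/2.933 = 69.57 kip·ft (hogging).
Span PQ, ΣM about P with M_Q applied at Q: R_Q^{PQ}·5.8 = 256.6 + 69.57, so R_Q^{PQ} = 56.24 kip and R_P = 88.5 − 56.24 = 32.26 kip.
Span QR, ΣM about R: R_Q^{QR}·3 = 72 + 69.57, so R_Q^{QR} = 47.19 kip and R_R = 48 − 47.19 = 0.8101 kip.
R_Q = 56.24 + 47.19 = 103.4 kip.

R_Q = 103.4 kip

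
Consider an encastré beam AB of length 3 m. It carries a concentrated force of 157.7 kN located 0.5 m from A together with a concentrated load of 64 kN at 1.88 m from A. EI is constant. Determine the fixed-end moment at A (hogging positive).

M_A = 71.53 kN·m

Release both end moments; the primary structure is a simply-supported span AB with redundants M_A and M_B.
On the primary (simply-supported) span, the end slopes from the loading are:
  at A: point load 157.7 at a = 0.5: Pab(L + b)/(6LEI) = 60.23/EI
  at B: point load 157.7 at a = 0.5: Pab(L + a)/(6LEI) = 38.33/EI
  at A: point load 64 at a = 1.88: Pab(L + b)/(6LEI) = 30.84/EI
  at B: point load 64 at a = 1.88: Pab(L + a)/(6LEI) = 36.53/EI
  θ_A0 = 91.08/EI,  θ_B0 = 74.86/EI
Flexibility coefficients: a unit moment at one end gives L/(3EI) there and L/(6EI) at the far end, so f₁₁ = f₂₂ = 1/EI and f₁₂ = f₂₁ = 0.5/EI.
Compatibility — zero rotation at each built-in end:
  1 M_A + 0.5 M_B = 91.08
  0.5 M_A + 1 M_B = 74.86
Solving the pair gives M_A = 71.53 kN·m and M_B = 39.1 kN·m (hogging).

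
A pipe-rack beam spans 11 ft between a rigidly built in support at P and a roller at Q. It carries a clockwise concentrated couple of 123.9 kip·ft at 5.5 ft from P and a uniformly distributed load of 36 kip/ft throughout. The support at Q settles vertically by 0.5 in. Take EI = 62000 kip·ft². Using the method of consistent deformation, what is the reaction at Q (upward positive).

R_Q = 155.3 kip

Release the roller at Q. Primary structure: cantilever fixed at P.
Primary-structure tip deflection at Q by superposition:
  clockwise couple 123.9 at a = 5.5: M₀a(2L − a)/(2EI) = 5622/EI
  UDL 36: wL⁴/(8EI) = 65884/EI
  δ_0 = 71506/EI
Tip deflection under a unit load at Q: L³/(3EI) = 443.7/EI.
With EI = 62000 kip·ft²: δ_0 = 1.1533 ft and δ_{QQ} = 0.007156 ft/kip.
Compatibility — the beam at Q must follow the support down by 0.04167 ft: δ_0 − R_Q·δ_{QQ} = 0.04167, so R_Q = (1.1533 − 0.04167)/0.007156 = 155.3 kip.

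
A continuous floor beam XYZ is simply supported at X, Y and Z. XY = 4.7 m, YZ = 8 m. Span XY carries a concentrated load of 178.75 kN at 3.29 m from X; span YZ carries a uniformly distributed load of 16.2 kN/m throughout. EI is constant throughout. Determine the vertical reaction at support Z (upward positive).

R_Z = 47.66 kN

Release continuity at Y by inserting a hinge; the redundant is the internal moment M_Y. The primary structure is two simply-supported spans XY and YZ.
Rotations at Y on the released spans (each span's end-slope, ×1/EI):
  span XY: point load 178.75 at a = 3.29: Pab(L + a)/(6LEI) = 234.9/EI
  span YZ: UDL 16.2: wL³/(24EI) = 345.6/EI
  relative rotation θ_0 = (234.9 + 345.6)/EI = 580.5/EI
A unit hogging moment at Y produces rotation L₁/(3EI) + L₂/(3EI) = 4.233/EI.
Slope continuity at Y: θ_0 = M_Y·4.233/EI, so M_Y = 580.5/4.233 = 137.1 kN·m (hogging).
Span YZ, ΣM about Z: R_Y^{YZ}·8 = 518.4 + 137.1, so R_Y^{YZ} = 81.94 kN and R_Z = 129.6 − 81.94 = 47.66 kN.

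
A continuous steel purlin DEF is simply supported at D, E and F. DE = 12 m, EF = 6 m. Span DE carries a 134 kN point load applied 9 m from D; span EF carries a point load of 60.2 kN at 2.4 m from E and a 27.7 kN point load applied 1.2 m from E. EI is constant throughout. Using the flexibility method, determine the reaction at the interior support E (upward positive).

Take M_E as the redundant. Released structure: two simple spans DE and EF with a hinge at E.
Rotations at E on the released spans (each span's end-slope, ×1/EI):
  span DE: point load 134 at a = 9: Pab(L + a)/(6LEI) = 1055/EI
  span EF: point load 60.2 at a = 2.4: Pab(L + b)/(6LEI) = 138.7/EI
  span EF: point load 27.7 at a = 1.2: Pab(L + b)/(6LEI) = 47.87/EI
  relative rotation θ_0 = (1055 + 186.6)/EI = 1242/EI
A unit hogging moment at E produces rotation L₁/(3EI) + L₂/(3EI) = 6/EI.
Slope continuity at E: θ_0 = M_E·6/EI, so M_E = 1242/6 = 207 kN·m (hogging).
Span DE, ΣM about D with M_E applied at E: R_E^{DE}·12 = 1206 + 207, so R_E^{DE} = 117.7 kN and R_D = 134 − 117.7 = 16.25 kN.
Span EF, ΣM about F: R_E^{EF}·6 = 349.7 + 207, so R_E^{EF} = 92.77 kN and R_F = 87.9 − 92.77 = -4.875 kN.
R_E = 117.7 + 92.77 = 210.5 kN.

R_E = 210.5 kN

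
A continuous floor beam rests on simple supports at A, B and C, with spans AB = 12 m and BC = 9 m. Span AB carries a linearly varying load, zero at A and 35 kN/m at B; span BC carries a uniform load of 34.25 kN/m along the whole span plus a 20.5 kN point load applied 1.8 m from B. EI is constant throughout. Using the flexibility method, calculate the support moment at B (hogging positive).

M_B = 352 kN·m

Insert a hinge at B; M_B is the redundant, and each span becomes simply supported.
End slopes at the hinge B, treating each span as simply supported:
  span AB: triangular load, peak 35: w₀L³/(45EI) = 1344/EI
  span BC: UDL 34.25: wL³/(24EI) = 1040/EI
  span BC: point load 20.5 at a = 1.8: Pab(L + b)/(6LEI) = 79.7/EI
  relative rotation θ_0 = (1344 + 1120)/EI = 2464/EI
A unit hogging moment at B produces rotation L₁/(3EI) + L₂/(3EI) = 7/EI.
Slope continuity at B: θ_0 = M_B·7/EI, so M_B = 2464/7 = 352 kN·m (hogging).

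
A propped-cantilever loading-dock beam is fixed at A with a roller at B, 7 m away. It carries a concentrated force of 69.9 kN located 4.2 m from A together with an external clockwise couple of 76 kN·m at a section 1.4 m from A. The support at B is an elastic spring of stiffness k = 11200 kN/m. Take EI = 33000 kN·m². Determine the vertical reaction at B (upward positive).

R_B = 35.15 kN

Choose R_B as the redundant. The primary structure is the cantilever fixed at A.
Deflection at B on the released cantilever, summing each load's contribution:
  point load 69.9 at a = 4.2: Pa²(3L − a)/(6EI) = 3453/EI
  clockwise couple 76 at a = 1.4: M₀a(2L − a)/(2EI) = 670.3/EI
  δ_0 = 4123/EI
Flexibility coefficient — unit upward force at B: δ_{BB} = L³/(3EI) = 114.3/EI.
With EI = 33000 kN·m²: δ_0 = 0.12493 m and δ_{BB} = 0.003465 m/kN.
Compatibility — the spring shortens by R_B/k under the reaction it provides: δ_0 − R_B·δ_{BB} = R_B/k. With 1/k = 0.000089 m/kN, R_B = δ_0 / (δ_{BB} + 1/k) = 0.12493 / (0.003465 + 0.000089) = 35.15 kN.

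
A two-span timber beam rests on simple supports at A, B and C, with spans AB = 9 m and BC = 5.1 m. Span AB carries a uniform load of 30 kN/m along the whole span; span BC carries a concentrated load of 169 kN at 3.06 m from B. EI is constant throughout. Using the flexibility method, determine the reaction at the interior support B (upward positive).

Release continuity at B by inserting a hinge; the redundant is the internal moment M_B. The primary structure is two simply-supported spans AB and BC.
Discontinuity in slope at B on the released structure — sum the simple-span end rotations:
  span AB: UDL 30: wL³/(24EI) = 911.2/EI
  span BC: point load 169 at a = 3.06: Pab(L + b)/(6LEI) = 246.2/EI
  relative rotation θ_0 = (911.2 + 246.2)/EI = 1157/EI
A unit hogging moment at B produces rotation L₁/(3EI) + L₂/(3EI) = 4.7/EI.
Slope continuity at B: θ_0 = M_B·4.7/EI, so M_B = 1157/4.7 = 246.3 kN·m (hogging).
Span AB, ΣM about A with M_B applied at B: R_B^{AB}·9 = 1215 + 246.3, so R_B^{AB} = 162.4 kN and R_A = 270 − 162.4 = 107.6 kN.
Span BC, ΣM about C: R_B^{BC}·5.1 = 344.8 + 246.3, so R_B^{BC} = 115.9 kN and R_C = 169 − 115.9 = 53.11 kN.
R_B = 162.4 + 115.9 = 278.2 kN.

R_B = 278.2 kN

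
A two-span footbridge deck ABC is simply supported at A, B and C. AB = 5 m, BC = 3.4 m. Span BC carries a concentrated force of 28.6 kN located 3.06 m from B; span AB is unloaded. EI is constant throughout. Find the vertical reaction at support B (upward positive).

R_B = 3.823 kN

Take M_B as the redundant. Released structure: two simple spans AB and BC with a hinge at B.
End slopes at the hinge B, treating each span as simply supported:
  span BC: point load 28.6 at a = 3.06: Pab(L + b)/(6LEI) = 5.455/EI
  relative rotation θ_0 = (0 + 5.455)/EI = 5.455/EI
A unit hogging moment at B produces rotation L₁/(3EI) + L₂/(3EI) = 2.8/EI.
Slope continuity at B: θ_0 = M_B·2.8/EI, so M_B = 5.455/2.8 = 1.948 kN·m (hogging).
Span AB, ΣM about A with M_B applied at B: R_B^{AB}·5 = 0 + 1.948, so R_B^{AB} = 0.3897 kN and R_A = 0 − 0.3897 = -0.3897 kN.
Span BC, ΣM about C: R_B^{BC}·3.4 = 9.724 + 1.948, so R_B^{BC} = 3.433 kN and R_C = 28.6 − 3.433 = 25.17 kN.
R_B = 0.3897 + 3.433 = 3.823 kN.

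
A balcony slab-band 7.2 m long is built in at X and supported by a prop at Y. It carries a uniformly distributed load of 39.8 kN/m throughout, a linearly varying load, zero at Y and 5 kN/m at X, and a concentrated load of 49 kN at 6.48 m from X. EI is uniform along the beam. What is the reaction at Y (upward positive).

Remove the prop at Y; the released (primary) structure is a cantilever built in at X.
Free-end deflection of the primary structure under the applied loading (downward +):
  UDL 39.8: wL⁴/(8EI) = 13370/EI
  triangular load, peak 5 at the fixed end: w₀L⁴/(30EI) = 447.9/EI
  point load 49 at a = 6.48: Pa²(3L − a)/(6EI) = 5185/EI
  δ_0 = 19003/EI
Flexibility coefficient — unit upward force at Y: δ_{YY} = L³/(3EI) = 124.4/EI.
Compatibility at Y: δ_0 − R_Y·δ_{YY} = 0, so R_Y = 19003/124.4 = 152.7 kN.

R_Y = 152.7 kN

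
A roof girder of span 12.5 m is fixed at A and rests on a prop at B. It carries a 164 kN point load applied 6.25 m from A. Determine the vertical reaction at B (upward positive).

Release the roller at B. Primary structure: cantilever fixed at A.
Downward deflection at the released point B due to the loads:
  point load 164 at a = 6.25: Pa²(3L − a)/(6EI) = 33366/EI
Flexibility coefficient — unit upward force at B: δ_{BB} = L³/(3EI) = 651/EI.
Compatibility at B: δ_0 − R_B·δ_{BB} = 0, so R_B = 33366/651 = 51.25 kN.

R_B = 51.25 kN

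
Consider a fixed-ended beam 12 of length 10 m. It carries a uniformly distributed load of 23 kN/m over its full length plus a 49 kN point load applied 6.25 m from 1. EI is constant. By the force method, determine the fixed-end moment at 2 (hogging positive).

M_2 = 263.4 kN·m

Release both end moments; the primary structure is a simply-supported span 12 with redundants M_1 and M_2.
On the primary (simply-supported) span, the end slopes from the loading are:
  at 1: UDL 23: wL³/(24EI) = 958.3/EI
  at 2: UDL 23: wL³/(24EI) = 958.3/EI
  at 1: point load 49 at a = 6.25: Pab(L + b)/(6LEI) = 263.2/EI
  at 2: point load 49 at a = 6.25: Pab(L + a)/(6LEI) = 311/EI
  θ_10 = 1222/EI,  θ_20 = 1269/EI
Flexibility coefficients: a unit moment at one end gives L/(3EI) there and L/(6EI) at the far end, so f₁₁ = f₂₂ = 3.333/EI and f₁₂ = f₂₁ = 1.667/EI.
Compatibility — zero rotation at each built-in end:
  3.333 M_1 + 1.667 M_2 = 1222
  1.667 M_1 + 3.333 M_2 = 1269
Solving the pair gives M_1 = 234.7 kN·m and M_2 = 263.4 kN·m (hogging).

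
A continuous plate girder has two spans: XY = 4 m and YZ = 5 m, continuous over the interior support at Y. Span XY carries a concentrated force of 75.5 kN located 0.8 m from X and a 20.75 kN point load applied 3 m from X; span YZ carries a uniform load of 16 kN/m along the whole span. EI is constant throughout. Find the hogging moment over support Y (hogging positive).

Take M_Y as the redundant. Released structure: two simple spans XY and YZ with a hinge at Y.
End slopes at the hinge Y, treating each span as simply supported:
  span XY: point load 75.5 at a = 0.8: Pab(L + a)/(6LEI) = 38.66/EI
  span XY: point load 20.75 at a = 3: Pab(L + a)/(6LEI) = 18.16/EI
  span YZ: UDL 16: wL³/(24EI) = 83.33/EI
  relative rotation θ_0 = (56.81 + 83.33)/EI = 140.1/EI
A unit hogging moment at Y produces rotation L₁/(3EI) + L₂/(3EI) = 3/EI.
Compatibility: M_Y·(L₁+L₂)/(3EI) = θ_0, giving M_Y = 46.72 kN·m (hogging).

M_Y = 46.72 kN·m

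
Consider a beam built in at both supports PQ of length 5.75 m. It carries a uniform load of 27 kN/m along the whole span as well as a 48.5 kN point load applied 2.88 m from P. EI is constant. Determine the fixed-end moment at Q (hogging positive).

M_Q = 109.3 kN·m

Release both end moments; the primary structure is a simply-supported span PQ with redundants M_P and M_Q.
Simple-span end rotations at P and Q under the given loads:
  at P: UDL 27: wL³/(24EI) = 213.9/EI
  at Q: UDL 27: wL³/(24EI) = 213.9/EI
  at P: point load 48.5 at a = 2.88: Pab(L + b)/(6LEI) = 100.2/EI
  at Q: point load 48.5 at a = 2.88: Pab(L + a)/(6LEI) = 100.3/EI
  θ_P0 = 314/EI,  θ_Q0 = 314.2/EI
Flexibility coefficients: a unit moment at one end gives L/(3EI) there and L/(6EI) at the far end, so f₁₁ = f₂₂ = 1.917/EI and f₁₂ = f₂₁ = 0.9583/EI.
Compatibility — zero rotation at each built-in end:
  1.917 M_P + 0.9583 M_Q = 314
  0.9583 M_P + 1.917 M_Q = 314.2
Solving the pair gives M_P = 109.2 kN·m and M_Q = 109.3 kN·m (hogging).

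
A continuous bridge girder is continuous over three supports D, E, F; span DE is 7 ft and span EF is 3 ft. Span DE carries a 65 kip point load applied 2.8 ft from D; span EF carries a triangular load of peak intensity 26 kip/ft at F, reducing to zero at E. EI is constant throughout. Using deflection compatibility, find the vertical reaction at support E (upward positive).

Insert a hinge at E; M_E is the redundant, and each span becomes simply supported.
End slopes at the hinge E, treating each span as simply supported:
  span DE: point load 65 at a = 2.8: Pab(L + a)/(6LEI) = 178.4/EI
  span EF: triangular load, peak 26: 7w₀L³/(360EI) = 13.65/EI
  relative rotation θ_0 = (178.4 + 13.65)/EI = 192/EI
A unit hogging moment at E produces rotation L₁/(3EI) + L₂/(3EI) = 3.333/EI.
Compatibility: M_E·(L₁+L₂)/(3EI) = θ_0, giving M_E = 57.6 kip·ft (hogging).
Span DE, ΣM about D with M_E applied at E: R_E^{DE}·7 = 182 + 57.6, so R_E^{DE} = 34.23 kip and R_D = 65 − 34.23 = 30.77 kip.
Span EF, ΣM about F: R_E^{EF}·3 = 39 + 57.6, so R_E^{EF} = 32.2 kip and R_F = 39 − 32.2 = 6.799 kip.
R_E = 34.23 + 32.2 = 66.43 kip.

R_E = 66.43 kip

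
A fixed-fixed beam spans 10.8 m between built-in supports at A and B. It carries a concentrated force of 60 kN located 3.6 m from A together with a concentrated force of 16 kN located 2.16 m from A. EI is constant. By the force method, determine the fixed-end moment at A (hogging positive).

Take the two fixed-end moments M_A, M_B as redundants; the released structure is the simple span AB.
Simple-span end rotations at A and B under the given loads:
  at A: point load 60 at a = 3.6: Pab(L + b)/(6LEI) = 432/EI
  at B: point load 60 at a = 3.6: Pab(L + a)/(6LEI) = 345.6/EI
  at A: point load 16 at a = 2.16: Pab(L + b)/(6LEI) = 89.58/EI
  at B: point load 16 at a = 2.16: Pab(L + a)/(6LEI) = 59.72/EI
  θ_A0 = 521.6/EI,  θ_B0 = 405.3/EI
Flexibility coefficients: a unit moment at one end gives L/(3EI) there and L/(6EI) at the far end, so f₁₁ = f₂₂ = 3.6/EI and f₁₂ = f₂₁ = 1.8/EI.
Compatibility — zero rotation at each built-in end:
  3.6 M_A + 1.8 M_B = 521.6
  1.8 M_A + 3.6 M_B = 405.3
Solving the pair gives M_A = 118.1 kN·m and M_B = 53.53 kN·m (hogging).

M_A = 118.1 kN·m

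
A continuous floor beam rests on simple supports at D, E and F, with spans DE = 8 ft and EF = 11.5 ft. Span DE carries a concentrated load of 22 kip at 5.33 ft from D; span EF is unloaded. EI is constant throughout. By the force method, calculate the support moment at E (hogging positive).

M_E = 13.38 kip·ft

Take M_E as the redundant. Released structure: two simple spans DE and EF with a hinge at E.
End slopes at the hinge E, treating each span as simply supported:
  span DE: point load 22 at a = 5.33: Pab(L + a)/(6LEI) = 86.95/EI
  relative rotation θ_0 = (86.95 + 0)/EI = 86.95/EI
A unit hogging moment at E produces rotation L₁/(3EI) + L₂/(3EI) = 6.5/EI.
Slope continuity at E: θ_0 = M_E·6.5/EI, so M_E = 86.95/6.5 = 13.38 kip·ft (hogging).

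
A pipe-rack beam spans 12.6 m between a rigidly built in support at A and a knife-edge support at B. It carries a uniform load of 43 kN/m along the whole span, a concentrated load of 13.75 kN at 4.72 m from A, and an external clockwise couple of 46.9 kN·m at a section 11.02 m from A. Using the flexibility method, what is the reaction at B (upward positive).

Take the reaction at B as the redundant and release it; the primary structure is a cantilever fixed at A.
Primary-structure tip deflection at B by superposition:
  UDL 43: wL⁴/(8EI) = 135475/EI
  point load 13.75 at a = 4.72: Pa²(3L − a)/(6EI) = 1689/EI
  clockwise couple 46.9 at a = 11.02: M₀a(2L − a)/(2EI) = 3664/EI
  δ_0 = 140829/EI
Tip deflection under a unit load at B: L³/(3EI) = 666.8/EI.
The prop prevents deflection at B: R_B = δ_0/δ_{BB} = 140829/666.8 = 211.2 kN.

R_B = 211.2 kN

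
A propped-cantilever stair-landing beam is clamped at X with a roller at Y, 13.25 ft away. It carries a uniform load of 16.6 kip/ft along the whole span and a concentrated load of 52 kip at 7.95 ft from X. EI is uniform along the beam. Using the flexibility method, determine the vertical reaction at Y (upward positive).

Take the reaction at Y as the redundant and release it; the primary structure is a cantilever fixed at X.
Free-end deflection of the primary structure under the applied loading (downward +):
  UDL 16.6: wL⁴/(8EI) = 63956/EI
  point load 52 at a = 7.95: Pa²(3L − a)/(6EI) = 17419/EI
  δ_0 = 81375/EI
Tip deflection under a unit load at Y: L³/(3EI) = 775.4/EI.
The prop prevents deflection at Y: R_Y = δ_0/δ_{YY} = 81375/775.4 = 104.9 kip.

R_Y = 104.9 kip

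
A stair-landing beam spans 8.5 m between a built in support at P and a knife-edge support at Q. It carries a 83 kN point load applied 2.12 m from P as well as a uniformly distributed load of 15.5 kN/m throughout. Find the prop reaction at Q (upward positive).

Remove the prop at Q; the released (primary) structure is a cantilever built in at P.
Downward deflection at the released point Q due to the loads:
  point load 83 at a = 2.12: Pa²(3L − a)/(6EI) = 1454/EI
  UDL 15.5: wL⁴/(8EI) = 10114/EI
  δ_0 = 11567/EI
Flexibility coefficient — unit upward force at Q: δ_{QQ} = L³/(3EI) = 204.7/EI.
The prop prevents deflection at Q: R_Q = δ_0/δ_{QQ} = 11567/204.7 = 56.51 kN.

R_Q = 56.51 kN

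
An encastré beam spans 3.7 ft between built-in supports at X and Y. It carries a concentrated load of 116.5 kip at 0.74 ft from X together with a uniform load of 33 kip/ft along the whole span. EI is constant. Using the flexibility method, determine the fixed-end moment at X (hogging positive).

Release both end moments; the primary structure is a simply-supported span XY with redundants M_X and M_Y.
End rotations of the released simple span under the applied load (×1/EI):
  at X: point load 116.5 at a = 0.74: Pab(L + b)/(6LEI) = 76.55/EI
  at Y: point load 116.5 at a = 0.74: Pab(L + a)/(6LEI) = 51.04/EI
  at X: UDL 33: wL³/(24EI) = 69.65/EI
  at Y: UDL 33: wL³/(24EI) = 69.65/EI
  θ_X0 = 146.2/EI,  θ_Y0 = 120.7/EI
Flexibility coefficients: a unit moment at one end gives L/(3EI) there and L/(6EI) at the far end, so f₁₁ = f₂₂ = 1.233/EI and f₁₂ = f₂₁ = 0.6167/EI.
Compatibility — zero rotation at each built-in end:
  1.233 M_X + 0.6167 M_Y = 146.2
  0.6167 M_X + 1.233 M_Y = 120.7
Solving the pair gives M_X = 92.82 kip·ft and M_Y = 51.44 kip·ft (hogging).

M_X = 92.82 kip·ft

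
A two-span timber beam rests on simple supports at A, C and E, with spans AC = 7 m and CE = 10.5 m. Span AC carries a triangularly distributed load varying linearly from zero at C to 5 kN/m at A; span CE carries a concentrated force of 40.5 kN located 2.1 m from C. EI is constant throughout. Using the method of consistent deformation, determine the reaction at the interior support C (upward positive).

R_C = 48.34 kN

Take M_C as the redundant. Released structure: two simple spans AC and CE with a hinge at C.
End slopes at the hinge C, treating each span as simply supported:
  span AC: triangular load, peak 5: 7w₀L³/(360EI) = 33.35/EI
  span CE: point load 40.5 at a = 2.1: Pab(L + b)/(6LEI) = 214.3/EI
  relative rotation θ_0 = (33.35 + 214.3)/EI = 247.7/EI
A unit hogging moment at C produces rotation L₁/(3EI) + L₂/(3EI) = 5.833/EI.
Slope continuity at C: θ_0 = M_C·5.833/EI, so M_C = 247.7/5.833 = 42.46 kN·m (hogging).
Span AC, ΣM about A with M_C applied at C: R_C^{AC}·7 = 40.83 + 42.46, so R_C^{AC} = 11.9 kN and R_A = 17.5 − 11.9 = 5.601 kN.
Span CE, ΣM about E: R_C^{CE}·10.5 = 340.2 + 42.46, so R_C^{CE} = 36.44 kN and R_E = 40.5 − 36.44 = 4.056 kN.
R_C = 11.9 + 36.44 = 48.34 kN.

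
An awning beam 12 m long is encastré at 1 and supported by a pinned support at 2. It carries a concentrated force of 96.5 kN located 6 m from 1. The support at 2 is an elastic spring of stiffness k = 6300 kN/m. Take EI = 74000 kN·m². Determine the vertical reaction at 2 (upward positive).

R_2 = 29.55 kN

Choose R_2 as the redundant. The primary structure is the cantilever fixed at 1.
Downward deflection at the released point 2 due to the loads:
  point load 96.5 at a = 6: Pa²(3L − a)/(6EI) = 17370/EI
Flexibility coefficient — unit upward force at 2: δ_{22} = L³/(3EI) = 576/EI.
With EI = 74000 kN·m²: δ_0 = 0.23473 m and δ_{22} = 0.007784 m/kN.
Compatibility — the spring shortens by R_2/k under the reaction it provides: δ_0 − R_2·δ_{22} = R_2/k. With 1/k = 0.000159 m/kN, R_2 = δ_0 / (δ_{22} + 1/k) = 0.23473 / (0.007784 + 0.000159) = 29.55 kN.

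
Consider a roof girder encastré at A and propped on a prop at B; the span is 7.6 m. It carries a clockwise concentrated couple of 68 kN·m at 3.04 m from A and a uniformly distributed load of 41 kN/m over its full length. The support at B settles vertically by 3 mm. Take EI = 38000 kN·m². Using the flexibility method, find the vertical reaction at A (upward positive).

R_A = 186.9 kN

Release the roller at B. Primary structure: cantilever fixed at A.
Free-end deflection of the primary structure under the applied loading (downward +):
  clockwise couple 68 at a = 3.04: M₀a(2L − a)/(2EI) = 1257/EI
  UDL 41: wL⁴/(8EI) = 17098/EI
  δ_0 = 18355/EI
Tip deflection under a unit load at B: L³/(3EI) = 146.3/EI.
With EI = 38000 kN·m²: δ_0 = 0.48303 m and δ_{BB} = 0.003851 m/kN.
Compatibility — the beam at B must follow the support down by 0.003 m: δ_0 − R_B·δ_{BB} = 0.003, so R_B = (0.48303 − 0.003)/0.003851 = 124.7 kN.
Vertical equilibrium: R_A = ΣP − R_B = 311.6 − 124.7 = 186.9 kN.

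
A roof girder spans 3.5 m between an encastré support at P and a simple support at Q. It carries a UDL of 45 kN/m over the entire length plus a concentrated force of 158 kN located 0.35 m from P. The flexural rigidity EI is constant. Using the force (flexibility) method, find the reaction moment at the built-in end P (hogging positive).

Take the reaction at Q as the redundant and release it; the primary structure is a cantilever fixed at P.
Downward deflection at the released point Q due to the loads:
  UDL 45: wL⁴/(8EI) = 844.1/EI
  point load 158 at a = 0.35: Pa²(3L − a)/(6EI) = 32.74/EI
  δ_0 = 876.8/EI
Tip deflection under a unit load at Q: L³/(3EI) = 14.29/EI.
Compatibility at Q: δ_0 − R_Q·δ_{QQ} = 0, so R_Q = 876.8/14.29 = 61.35 kN.
Moment equilibrium about P: M_P = Σ(load moments about P) − R_Q·L = 330.9 − 61.35×3.5 = 116.2 kN·m.

M_P = 116.2 kN·m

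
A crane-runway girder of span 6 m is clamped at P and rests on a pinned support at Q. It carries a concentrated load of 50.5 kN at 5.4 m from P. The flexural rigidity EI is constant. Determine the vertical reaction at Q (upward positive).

Choose R_Q as the redundant. The primary structure is the cantilever fixed at P.
Downward deflection at the released point Q due to the loads:
  point load 50.5 at a = 5.4: Pa²(3L − a)/(6EI) = 3092/EI
Tip deflection under a unit load at Q: L³/(3EI) = 72/EI.
Compatibility at Q: δ_0 − R_Q·δ_{QQ} = 0, so R_Q = 3092/72 = 42.95 kN.

R_Q = 42.95 kN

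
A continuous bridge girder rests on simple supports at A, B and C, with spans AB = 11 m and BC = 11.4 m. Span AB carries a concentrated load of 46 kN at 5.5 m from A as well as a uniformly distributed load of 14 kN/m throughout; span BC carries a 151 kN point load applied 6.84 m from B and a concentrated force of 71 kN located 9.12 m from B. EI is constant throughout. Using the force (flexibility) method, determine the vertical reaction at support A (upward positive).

R_A = 69.34 kN

Take M_B as the redundant. Released structure: two simple spans AB and BC with a hinge at B.
End slopes at the hinge B, treating each span as simply supported:
  span AB: point load 46 at a = 5.5: Pab(L + a)/(6LEI) = 347.9/EI
  span AB: UDL 14: wL³/(24EI) = 776.4/EI
  span BC: point load 151 at a = 6.84: Pab(L + b)/(6LEI) = 1099/EI
  span BC: point load 71 at a = 9.12: Pab(L + b)/(6LEI) = 295.3/EI
  relative rotation θ_0 = (1124 + 1394)/EI = 2519/EI
A unit hogging moment at B produces rotation L₁/(3EI) + L₂/(3EI) = 7.467/EI.
Slope continuity at B: θ_0 = M_B·7.467/EI, so M_B = 2519/7.467 = 337.3 kN·m (hogging).
Span AB, ΣM about A with M_B applied at B: R_B^{AB}·11 = 1100 + 337.3, so R_B^{AB} = 130.7 kN and R_A = 200 − 130.7 = 69.34 kN.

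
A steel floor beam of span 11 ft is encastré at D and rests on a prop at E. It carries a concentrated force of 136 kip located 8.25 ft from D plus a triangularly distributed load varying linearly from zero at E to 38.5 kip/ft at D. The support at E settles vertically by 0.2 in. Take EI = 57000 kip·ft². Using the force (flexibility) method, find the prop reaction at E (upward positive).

R_E = 126.3 kip

Remove the prop at E; the released (primary) structure is a cantilever built in at D.
Deflection at E on the released cantilever, summing each load's contribution:
  point load 136 at a = 8.25: Pa²(3L − a)/(6EI) = 38183/EI
  triangular load, peak 38.5 at the fixed end: w₀L⁴/(30EI) = 18789/EI
  δ_0 = 56972/EI
Tip deflection under a unit load at E: L³/(3EI) = 443.7/EI.
With EI = 57000 kip·ft²: δ_0 = 0.99951 ft and δ_{EE} = 0.007784 ft/kip.
Compatibility — the beam at E must follow the support down by 0.01667 ft: δ_0 − R_E·δ_{EE} = 0.01667, so R_E = (0.99951 − 0.01667)/0.007784 = 126.3 kip.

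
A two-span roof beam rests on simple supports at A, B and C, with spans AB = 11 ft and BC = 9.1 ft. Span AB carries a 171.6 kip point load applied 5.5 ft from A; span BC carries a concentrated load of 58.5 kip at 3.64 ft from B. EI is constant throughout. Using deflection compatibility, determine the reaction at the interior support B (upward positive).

R_B = 169.1 kip

Take M_B as the redundant. Released structure: two simple spans AB and BC with a hinge at B.
Rotations at B on the released spans (each span's end-slope, ×1/EI):
  span AB: point load 171.6 at a = 5.5: Pab(L + a)/(6LEI) = 1298/EI
  span BC: point load 58.5 at a = 3.64: Pab(L + b)/(6LEI) = 310/EI
  relative rotation θ_0 = (1298 + 310)/EI = 1608/EI
A unit hogging moment at B produces rotation L₁/(3EI) + L₂/(3EI) = 6.7/EI.
Compatibility: M_B·(L₁+L₂)/(3EI) = θ_0, giving M_B = 240 kip·ft (hogging).
Span AB, ΣM about A with M_B applied at B: R_B^{AB}·11 = 943.8 + 240, so R_B^{AB} = 107.6 kip and R_A = 171.6 − 107.6 = 63.98 kip.
Span BC, ΣM about C: R_B^{BC}·9.1 = 319.4 + 240, so R_B^{BC} = 61.47 kip and R_C = 58.5 − 61.47 = -2.97 kip.
R_B = 107.6 + 61.47 = 169.1 kip.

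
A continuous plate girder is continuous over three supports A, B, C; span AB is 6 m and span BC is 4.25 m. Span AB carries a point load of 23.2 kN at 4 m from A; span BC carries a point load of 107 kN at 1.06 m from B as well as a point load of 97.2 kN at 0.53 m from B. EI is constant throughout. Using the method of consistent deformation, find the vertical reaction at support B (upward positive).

R_B = 206.4 kN

Insert a hinge at B; M_B is the redundant, and each span becomes simply supported.
Discontinuity in slope at B on the released structure — sum the simple-span end rotations:
  span AB: point load 23.2 at a = 4: Pab(L + a)/(6LEI) = 51.56/EI
  span BC: point load 107 at a = 1.06: Pab(L + b)/(6LEI) = 105.6/EI
  span BC: point load 97.2 at a = 0.53: Pab(L + b)/(6LEI) = 59.9/EI
  relative rotation θ_0 = (51.56 + 165.5)/EI = 217/EI
A unit hogging moment at B produces rotation L₁/(3EI) + L₂/(3EI) = 3.417/EI.
Slope continuity at B: θ_0 = M_B·3.417/EI, so M_B = 217/3.417 = 63.52 kN·m (hogging).
Span AB, ΣM about A with M_B applied at B: R_B^{AB}·6 = 92.8 + 63.52, so R_B^{AB} = 26.05 kN and R_A = 23.2 − 26.05 = -2.853 kN.
Span BC, ΣM about C: R_B^{BC}·4.25 = 702.9 + 63.52, so R_B^{BC} = 180.3 kN and R_C = 204.2 − 180.3 = 23.86 kN.
R_B = 26.05 + 180.3 = 206.4 kN.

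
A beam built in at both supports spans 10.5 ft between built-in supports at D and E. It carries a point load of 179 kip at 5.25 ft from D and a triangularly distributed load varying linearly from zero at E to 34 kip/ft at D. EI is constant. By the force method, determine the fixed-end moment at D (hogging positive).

Take the two fixed-end moments M_D, M_E as redundants; the released structure is the simple span DE.
On the primary (simply-supported) span, the end slopes from the loading are:
  at D: point load 179 at a = 5.25: Pab(L + b)/(6LEI) = 1233/EI
  at E: point load 179 at a = 5.25: Pab(L + a)/(6LEI) = 1233/EI
  at D: triangular load, peak 34: w₀L³/(45EI) = 874.6/EI
  at E: triangular load, peak 34: 7w₀L³/(360EI) = 765.3/EI
  θ_D0 = 2108/EI,  θ_E0 = 1999/EI
Flexibility coefficients: a unit moment at one end gives L/(3EI) there and L/(6EI) at the far end, so f₁₁ = f₂₂ = 3.5/EI and f₁₂ = f₂₁ = 1.75/EI.
Compatibility — zero rotation at each built-in end:
  3.5 M_D + 1.75 M_E = 2108
  1.75 M_D + 3.5 M_E = 1999
Solving the pair gives M_D = 422.4 kip·ft and M_E = 359.9 kip·ft (hogging).

M_D = 422.4 kip·ft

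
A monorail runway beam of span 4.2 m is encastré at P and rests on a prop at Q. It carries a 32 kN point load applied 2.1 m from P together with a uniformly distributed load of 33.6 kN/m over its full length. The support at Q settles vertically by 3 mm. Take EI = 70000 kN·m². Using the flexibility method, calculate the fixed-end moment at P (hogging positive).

Release the roller at Q. Primary structure: cantilever fixed at P.
Downward deflection at the released point Q due to the loads:
  point load 32 at a = 2.1: Pa²(3L − a)/(6EI) = 247/EI
  UDL 33.6: wL⁴/(8EI) = 1307/EI
  δ_0 = 1554/EI
Tip deflection under a unit load at Q: L³/(3EI) = 24.7/EI.
With EI = 70000 kN·m²: δ_0 = 0.022198 m and δ_{QQ} = 0.000353 m/kN.
Compatibility — the beam at Q must follow the support down by 0.003 m: δ_0 − R_Q·δ_{QQ} = 0.003, so R_Q = (0.022198 − 0.003)/0.000353 = 54.42 kN.
Moment equilibrium about P: M_P = Σ(load moments about P) − R_Q·L = 363.6 − 54.42×4.2 = 135 kN·m.

M_P = 135 kN·m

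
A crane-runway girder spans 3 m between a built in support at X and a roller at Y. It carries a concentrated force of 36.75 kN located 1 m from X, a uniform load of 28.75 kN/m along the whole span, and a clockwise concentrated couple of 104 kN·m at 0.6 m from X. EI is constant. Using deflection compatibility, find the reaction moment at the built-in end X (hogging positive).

M_X = 100.6 kN·m

Take the reaction at Y as the redundant and release it; the primary structure is a cantilever fixed at X.
Deflection at Y on the released cantilever, summing each load's contribution:
  point load 36.75 at a = 1: Pa²(3L − a)/(6EI) = 49/EI
  UDL 28.75: wL⁴/(8EI) = 291.1/EI
  clockwise couple 104 at a = 0.6: M₀a(2L − a)/(2EI) = 168.5/EI
  δ_0 = 508.6/EI
Tip deflection under a unit load at Y: L³/(3EI) = 9/EI.
Compatibility at Y: δ_0 − R_Y·δ_{YY} = 0, so R_Y = 508.6/9 = 56.51 kN.
Moment equilibrium about X: M_X = Σ(load moments about X) − R_Y·L = 270.1 − 56.51×3 = 100.6 kN·m.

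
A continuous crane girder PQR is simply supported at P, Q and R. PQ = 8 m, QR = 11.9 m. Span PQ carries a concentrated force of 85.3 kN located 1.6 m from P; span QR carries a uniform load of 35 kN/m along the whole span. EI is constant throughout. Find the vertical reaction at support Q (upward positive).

R_Q = 308.3 kN

Insert a hinge at Q; M_Q is the redundant, and each span becomes simply supported.
End slopes at the hinge Q, treating each span as simply supported:
  span PQ: point load 85.3 at a = 1.6: Pab(L + a)/(6LEI) = 174.7/EI
  span QR: UDL 35: wL³/(24EI) = 2458/EI
  relative rotation θ_0 = (174.7 + 2458)/EI = 2632/EI
A unit hogging moment at Q produces rotation L₁/(3EI) + L₂/(3EI) = 6.633/EI.
Compatibility: M_Q·(L₁+L₂)/(3EI) = θ_0, giving M_Q = 396.8 kN·m (hogging).
Span PQ, ΣM about P with M_Q applied at Q: R_Q^{PQ}·8 = 136.5 + 396.8, so R_Q^{PQ} = 66.66 kN and R_P = 85.3 − 66.66 = 18.64 kN.
Span QR, ΣM about R: R_Q^{QR}·11.9 = 2478 + 396.8, so R_Q^{QR} = 241.6 kN and R_R = 416.5 − 241.6 = 174.9 kN.
R_Q = 66.66 + 241.6 = 308.3 kN.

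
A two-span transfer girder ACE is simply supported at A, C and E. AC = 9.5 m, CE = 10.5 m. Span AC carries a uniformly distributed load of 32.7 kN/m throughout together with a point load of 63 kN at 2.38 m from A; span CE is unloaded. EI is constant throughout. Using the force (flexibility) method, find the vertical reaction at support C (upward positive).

Release continuity at C by inserting a hinge; the redundant is the internal moment M_C. The primary structure is two simply-supported spans AC and CE.
Discontinuity in slope at C on the released structure — sum the simple-span end rotations:
  span AC: UDL 32.7: wL³/(24EI) = 1168/EI
  span AC: point load 63 at a = 2.38: Pab(L + a)/(6LEI) = 222.5/EI
  relative rotation θ_0 = (1391 + 0)/EI = 1391/EI
A unit hogging moment at C produces rotation L₁/(3EI) + L₂/(3EI) = 6.667/EI.
Compatibility: M_C·(L₁+L₂)/(3EI) = θ_0, giving M_C = 208.6 kN·m (hogging).
Span AC, ΣM about A with M_C applied at C: R_C^{AC}·9.5 = 1626 + 208.6, so R_C^{AC} = 193.1 kN and R_A = 373.6 − 193.1 = 180.6 kN.
Span CE, ΣM about E: R_C^{CE}·10.5 = 0 + 208.6, so R_C^{CE} = 19.87 kN and R_E = 0 − 19.87 = -19.87 kN.
R_C = 193.1 + 19.87 = 212.9 kN.

R_C = 212.9 kN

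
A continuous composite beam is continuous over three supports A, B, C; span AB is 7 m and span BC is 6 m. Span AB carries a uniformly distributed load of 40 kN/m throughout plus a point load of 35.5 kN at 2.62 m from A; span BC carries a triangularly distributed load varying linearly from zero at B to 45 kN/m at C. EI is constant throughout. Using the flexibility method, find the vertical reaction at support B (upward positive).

Release continuity at B by inserting a hinge; the redundant is the internal moment M_B. The primary structure is two simply-supported spans AB and BC.
Rotations at B on the released spans (each span's end-slope, ×1/EI):
  span AB: UDL 40: wL³/(24EI) = 571.7/EI
  span AB: point load 35.5 at a = 2.62: Pab(L + a)/(6LEI) = 93.31/EI
  span BC: triangular load, peak 45: 7w₀L³/(360EI) = 189/EI
  relative rotation θ_0 = (665 + 189)/EI = 854/EI
A unit hogging moment at B produces rotation L₁/(3EI) + L₂/(3EI) = 4.333/EI.
Slope continuity at B: θ_0 = M_B·4.333/EI, so M_B = 854/4.333 = 197.1 kN·m (hogging).
Span AB, ΣM about A with M_B applied at B: R_B^{AB}·7 = 1073 + 197.1, so R_B^{AB} = 181.4 kN and R_A = 315.5 − 181.4 = 134.1 kN.
Span BC, ΣM about C: R_B^{BC}·6 = 270 + 197.1, so R_B^{BC} = 77.85 kN and R_C = 135 − 77.85 = 57.15 kN.
R_B = 181.4 + 77.85 = 259.3 kN.

R_B = 259.3 kN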